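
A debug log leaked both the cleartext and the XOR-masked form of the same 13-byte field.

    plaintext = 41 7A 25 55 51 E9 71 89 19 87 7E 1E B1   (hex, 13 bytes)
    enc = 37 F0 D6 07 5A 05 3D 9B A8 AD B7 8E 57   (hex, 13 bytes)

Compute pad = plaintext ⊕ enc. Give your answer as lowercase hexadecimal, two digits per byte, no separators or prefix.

Since enc = plaintext ⊕ pad, XORing both sides with plaintext gives pad = plaintext ⊕ enc.
41 xor 37 = 76
7a xor f0 = 8a
25 xor d6 = f3
55 xor 07 = 52
51 xor 5a = 0b
e9 xor 05 = ec
71 xor 3d = 4c
89 xor 9b = 12
19 xor a8 = b1
87 xor ad = 2a
7e xor b7 = c9
1e xor 8e = 90
b1 xor 57 = e6

768af3520bec4c12b12ac990e6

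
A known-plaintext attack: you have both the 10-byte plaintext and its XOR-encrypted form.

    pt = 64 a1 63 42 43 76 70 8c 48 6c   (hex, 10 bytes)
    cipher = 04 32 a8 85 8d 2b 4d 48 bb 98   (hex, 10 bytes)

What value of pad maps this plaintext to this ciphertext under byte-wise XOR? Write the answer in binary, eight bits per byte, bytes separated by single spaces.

Since cipher = pt ⊕ pad, XORing both sides with pt gives pad = pt ⊕ cipher.
64 ⊕ 04 = 60
a1 ⊕ 32 = 93
63 ⊕ a8 = cb
42 ⊕ 85 = c7
43 ⊕ 8d = ce
76 ⊕ 2b = 5d
70 ⊕ 4d = 3d
8c ⊕ 48 = c4
48 ⊕ bb = f3
6c ⊕ 98 = f4

01100000 10010011 11001011 11000111 11001110 01011101 00111101 11000100 11110011 11110100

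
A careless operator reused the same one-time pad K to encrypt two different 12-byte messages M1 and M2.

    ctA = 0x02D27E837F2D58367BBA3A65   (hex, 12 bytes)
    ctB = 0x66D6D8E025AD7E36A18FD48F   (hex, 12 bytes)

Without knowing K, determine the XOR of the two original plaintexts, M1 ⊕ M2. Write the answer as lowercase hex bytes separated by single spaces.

64 04 a6 63 5a 80 26 00 da 35 ee ea

ctA ⊕ ctB = (M1 ⊕ K) ⊕ (M2 ⊕ K) = M1 ⊕ M2 — the shared key cancels under XOR.
02 XOR 66 = 64
d2 XOR d6 = 04
7e XOR d8 = a6
83 XOR e0 = 63
7f XOR 25 = 5a
2d XOR ad = 80
58 XOR 7e = 26
36 XOR 36 = 00
7b XOR a1 = da
ba XOR 8f = 35
3a XOR d4 = ee
65 XOR 8f = ea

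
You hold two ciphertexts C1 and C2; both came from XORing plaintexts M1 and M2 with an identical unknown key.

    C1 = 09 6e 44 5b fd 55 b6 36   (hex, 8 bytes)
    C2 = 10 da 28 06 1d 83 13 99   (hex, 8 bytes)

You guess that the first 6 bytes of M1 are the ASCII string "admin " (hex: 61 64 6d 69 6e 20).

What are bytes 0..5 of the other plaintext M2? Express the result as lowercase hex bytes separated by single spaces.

First, C1 ⊕ C2 = (M1 ⊕ K) ⊕ (M2 ⊕ K) = M1 ⊕ M2, so the key drops out. Then M2 = (M1 ⊕ M2) ⊕ M1 over the first 6 bytes.
byte 0: (09 ⊕ 10) ⊕ 61 = 19 ⊕ 61 = 78
byte 1: (6e ⊕ da) ⊕ 64 = b4 ⊕ 64 = d0
byte 2: (44 ⊕ 28) ⊕ 6d = 6c ⊕ 6d = 01
byte 3: (5b ⊕ 06) ⊕ 69 = 5d ⊕ 69 = 34
byte 4: (fd ⊕ 1d) ⊕ 6e = e0 ⊕ 6e = 8e
byte 5: (55 ⊕ 83) ⊕ 20 = d6 ⊕ 20 = f6

78 d0 01 34 8e f6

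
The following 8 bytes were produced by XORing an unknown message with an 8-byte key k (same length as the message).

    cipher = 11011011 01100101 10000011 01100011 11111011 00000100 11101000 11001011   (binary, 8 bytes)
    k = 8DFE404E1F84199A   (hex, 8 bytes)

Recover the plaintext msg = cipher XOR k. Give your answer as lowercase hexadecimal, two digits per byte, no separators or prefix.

219 ⊕ 141 =  86
101 ⊕ 254 = 155
131 ⊕  64 = 195
 99 ⊕  78 =  45
251 ⊕  31 = 228
  4 ⊕ 132 = 128
232 ⊕  25 = 241
203 ⊕ 154 =  81

569bc32de480f151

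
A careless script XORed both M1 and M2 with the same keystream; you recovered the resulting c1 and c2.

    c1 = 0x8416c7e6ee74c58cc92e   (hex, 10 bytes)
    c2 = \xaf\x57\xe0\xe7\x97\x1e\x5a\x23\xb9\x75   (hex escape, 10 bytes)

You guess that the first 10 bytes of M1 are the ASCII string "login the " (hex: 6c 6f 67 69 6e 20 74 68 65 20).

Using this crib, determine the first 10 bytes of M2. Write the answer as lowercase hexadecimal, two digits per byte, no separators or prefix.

First, c1 ⊕ c2 = (M1 ⊕ K) ⊕ (M2 ⊕ K) = M1 ⊕ M2, so the key drops out. Then M2 = (M1 ⊕ M2) ⊕ M1 over the first 10 bytes.
byte 0: (84 ^ af) ^ 6c = 2b ^ 6c = 47
byte 1: (16 ^ 57) ^ 6f = 41 ^ 6f = 2e
byte 2: (c7 ^ e0) ^ 67 = 27 ^ 67 = 40
byte 3: (e6 ^ e7) ^ 69 = 01 ^ 69 = 68
byte 4: (ee ^ 97) ^ 6e = 79 ^ 6e = 17
byte 5: (74 ^ 1e) ^ 20 = 6a ^ 20 = 4a
byte 6: (c5 ^ 5a) ^ 74 = 9f ^ 74 = eb
byte 7: (8c ^ 23) ^ 68 = af ^ 68 = c7
byte 8: (c9 ^ b9) ^ 65 = 70 ^ 65 = 15
byte 9: (2e ^ 75) ^ 20 = 5b ^ 20 = 7b

472e4068174aebc7157b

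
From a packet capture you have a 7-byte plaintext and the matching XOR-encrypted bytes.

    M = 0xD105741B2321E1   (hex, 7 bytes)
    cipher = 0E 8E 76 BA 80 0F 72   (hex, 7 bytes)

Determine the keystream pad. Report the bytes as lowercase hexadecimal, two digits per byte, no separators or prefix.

df8b02a1a32e93

Since cipher = M ⊕ pad, XORing both sides with M gives pad = M ⊕ cipher.
11010001 XOR 00001110 = 11011111
00000101 XOR 10001110 = 10001011
01110100 XOR 01110110 = 00000010
00011011 XOR 10111010 = 10100001
00100011 XOR 10000000 = 10100011
00100001 XOR 00001111 = 00101110
11100001 XOR 01110010 = 10010011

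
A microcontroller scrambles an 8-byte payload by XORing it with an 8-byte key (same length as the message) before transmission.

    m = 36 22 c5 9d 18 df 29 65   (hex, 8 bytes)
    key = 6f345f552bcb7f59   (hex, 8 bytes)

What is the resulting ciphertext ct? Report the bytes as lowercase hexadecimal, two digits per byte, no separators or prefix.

XOR is its own inverse, so applying the key byte-wise gives the result directly.
byte 0: 36 ⊕ 6f = 59
byte 1: 22 ⊕ 34 = 16
byte 2: c5 ⊕ 5f = 9a
byte 3: 9d ⊕ 55 = c8
byte 4: 18 ⊕ 2b = 33
byte 5: df ⊕ cb = 14
byte 6: 29 ⊕ 7f = 56
byte 7: 65 ⊕ 59 = 3c

59169ac83314563c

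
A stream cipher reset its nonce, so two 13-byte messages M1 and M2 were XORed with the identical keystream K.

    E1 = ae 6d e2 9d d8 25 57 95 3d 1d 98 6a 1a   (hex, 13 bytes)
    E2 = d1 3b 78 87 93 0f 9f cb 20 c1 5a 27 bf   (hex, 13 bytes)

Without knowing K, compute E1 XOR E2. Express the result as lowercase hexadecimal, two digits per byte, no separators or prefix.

E1 ⊕ E2 = (M1 ⊕ K) ⊕ (M2 ⊕ K) = M1 ⊕ M2 — the shared key cancels under XOR.
byte 0: 174 ⊕ 209 = 127
byte 1: 109 ⊕  59 =  86
byte 2: 226 ⊕ 120 = 154
byte 3: 157 ⊕ 135 =  26
byte 4: 216 ⊕ 147 =  75
byte 5:  37 ⊕  15 =  42
byte 6:  87 ⊕ 159 = 200
byte 7: 149 ⊕ 203 =  94
byte 8:  61 ⊕  32 =  29
byte 9:  29 ⊕ 193 = 220
byte 10: 152 ⊕  90 = 194
byte 11: 106 ⊕  39 =  77
byte 12:  26 ⊕ 191 = 165

7f569a1a4b2ac85e1ddcc24da5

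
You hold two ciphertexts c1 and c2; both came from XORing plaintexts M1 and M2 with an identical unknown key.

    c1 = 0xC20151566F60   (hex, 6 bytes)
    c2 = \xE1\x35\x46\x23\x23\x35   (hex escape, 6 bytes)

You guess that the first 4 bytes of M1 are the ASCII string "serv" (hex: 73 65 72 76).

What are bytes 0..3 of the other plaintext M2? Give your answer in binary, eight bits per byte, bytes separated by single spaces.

01010000 01010001 01100101 00000011

First, c1 ⊕ c2 = (M1 ⊕ K) ⊕ (M2 ⊕ K) = M1 ⊕ M2, so the key drops out. Then M2 = (M1 ⊕ M2) ⊕ M1 over the first 4 bytes.
byte 0: (c2 ⊕ e1) ⊕ 73 = 23 ⊕ 73 = 50
byte 1: (01 ⊕ 35) ⊕ 65 = 34 ⊕ 65 = 51
byte 2: (51 ⊕ 46) ⊕ 72 = 17 ⊕ 72 = 65
byte 3: (56 ⊕ 23) ⊕ 76 = 75 ⊕ 76 = 03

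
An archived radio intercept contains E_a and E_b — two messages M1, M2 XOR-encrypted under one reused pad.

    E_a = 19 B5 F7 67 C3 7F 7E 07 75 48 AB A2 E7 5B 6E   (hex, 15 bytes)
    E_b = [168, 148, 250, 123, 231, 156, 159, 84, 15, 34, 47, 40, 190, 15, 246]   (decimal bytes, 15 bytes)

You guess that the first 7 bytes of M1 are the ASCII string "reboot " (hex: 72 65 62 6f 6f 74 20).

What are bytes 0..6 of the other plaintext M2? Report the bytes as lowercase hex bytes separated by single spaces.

First, E_a ⊕ E_b = (M1 ⊕ K) ⊕ (M2 ⊕ K) = M1 ⊕ M2, so the key drops out. Then M2 = (M1 ⊕ M2) ⊕ M1 over the first 7 bytes.
byte 0: (19 ⊕ a8) ⊕ 72 = b1 ⊕ 72 = c3
byte 1: (b5 ⊕ 94) ⊕ 65 = 21 ⊕ 65 = 44
byte 2: (f7 ⊕ fa) ⊕ 62 = 0d ⊕ 62 = 6f
byte 3: (67 ⊕ 7b) ⊕ 6f = 1c ⊕ 6f = 73
byte 4: (c3 ⊕ e7) ⊕ 6f = 24 ⊕ 6f = 4b
byte 5: (7f ⊕ 9c) ⊕ 74 = e3 ⊕ 74 = 97
byte 6: (7e ⊕ 9f) ⊕ 20 = e1 ⊕ 20 = c1

c3 44 6f 73 4b 97 c1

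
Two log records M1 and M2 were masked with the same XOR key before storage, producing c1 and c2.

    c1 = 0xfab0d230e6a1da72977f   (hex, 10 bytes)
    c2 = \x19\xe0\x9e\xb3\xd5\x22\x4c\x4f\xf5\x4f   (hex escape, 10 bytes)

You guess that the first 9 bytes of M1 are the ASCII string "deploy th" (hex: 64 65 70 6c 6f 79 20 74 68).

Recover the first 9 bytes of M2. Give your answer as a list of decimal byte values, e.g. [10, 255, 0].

First, c1 ⊕ c2 = (M1 ⊕ K) ⊕ (M2 ⊕ K) = M1 ⊕ M2, so the key drops out. Then M2 = (M1 ⊕ M2) ⊕ M1 over the first 9 bytes.
byte 0: (fa ^ 19) ^ 64 = e3 ^ 64 = 87
byte 1: (b0 ^ e0) ^ 65 = 50 ^ 65 = 35
byte 2: (d2 ^ 9e) ^ 70 = 4c ^ 70 = 3c
byte 3: (30 ^ b3) ^ 6c = 83 ^ 6c = ef
byte 4: (e6 ^ d5) ^ 6f = 33 ^ 6f = 5c
byte 5: (a1 ^ 22) ^ 79 = 83 ^ 79 = fa
byte 6: (da ^ 4c) ^ 20 = 96 ^ 20 = b6
byte 7: (72 ^ 4f) ^ 74 = 3d ^ 74 = 49
byte 8: (97 ^ f5) ^ 68 = 62 ^ 68 = 0a

[135, 53, 60, 239, 92, 250, 182, 73, 10]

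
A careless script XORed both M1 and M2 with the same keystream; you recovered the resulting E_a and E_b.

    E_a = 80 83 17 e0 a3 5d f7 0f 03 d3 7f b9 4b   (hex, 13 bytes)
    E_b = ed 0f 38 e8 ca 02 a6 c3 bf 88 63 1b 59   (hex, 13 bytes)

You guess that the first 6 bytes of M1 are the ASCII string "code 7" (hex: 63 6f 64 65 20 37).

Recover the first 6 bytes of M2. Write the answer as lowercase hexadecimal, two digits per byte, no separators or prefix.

0ee34b6d4968

First, E_a ⊕ E_b = (M1 ⊕ K) ⊕ (M2 ⊕ K) = M1 ⊕ M2, so the key drops out. Then M2 = (M1 ⊕ M2) ⊕ M1 over the first 6 bytes.
byte 0: (80 ^ ed) ^ 63 = 6d ^ 63 = 0e
byte 1: (83 ^ 0f) ^ 6f = 8c ^ 6f = e3
byte 2: (17 ^ 38) ^ 64 = 2f ^ 64 = 4b
byte 3: (e0 ^ e8) ^ 65 = 08 ^ 65 = 6d
byte 4: (a3 ^ ca) ^ 20 = 69 ^ 20 = 49
byte 5: (5d ^ 02) ^ 37 = 5f ^ 37 = 68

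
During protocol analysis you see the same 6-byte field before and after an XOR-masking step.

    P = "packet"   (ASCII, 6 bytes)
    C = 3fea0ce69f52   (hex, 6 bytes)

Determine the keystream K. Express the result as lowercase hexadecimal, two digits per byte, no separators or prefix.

Since C = P ⊕ K, XORing both sides with P gives K = P ⊕ C.
byte 0: 70 ⊕ 3f = 4f
byte 1: 61 ⊕ ea = 8b
byte 2: 63 ⊕ 0c = 6f
byte 3: 6b ⊕ e6 = 8d
byte 4: 65 ⊕ 9f = fa
byte 5: 74 ⊕ 52 = 26

4f8b6f8dfa26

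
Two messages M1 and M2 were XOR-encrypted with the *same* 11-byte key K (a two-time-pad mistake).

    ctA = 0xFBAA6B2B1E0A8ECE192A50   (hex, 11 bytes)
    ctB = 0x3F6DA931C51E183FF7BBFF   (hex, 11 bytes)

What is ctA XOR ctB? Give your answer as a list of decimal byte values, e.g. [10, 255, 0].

[196, 199, 194, 26, 219, 20, 150, 241, 238, 145, 175]

ctA ⊕ ctB = (M1 ⊕ K) ⊕ (M2 ⊕ K) = M1 ⊕ M2 — the shared key cancels under XOR.
251 ⊕  63 = 196
170 ⊕ 109 = 199
107 ⊕ 169 = 194
 43 ⊕  49 =  26
 30 ⊕ 197 = 219
 10 ⊕  30 =  20
142 ⊕  24 = 150
206 ⊕  63 = 241
 25 ⊕ 247 = 238
 42 ⊕ 187 = 145
 80 ⊕ 255 = 175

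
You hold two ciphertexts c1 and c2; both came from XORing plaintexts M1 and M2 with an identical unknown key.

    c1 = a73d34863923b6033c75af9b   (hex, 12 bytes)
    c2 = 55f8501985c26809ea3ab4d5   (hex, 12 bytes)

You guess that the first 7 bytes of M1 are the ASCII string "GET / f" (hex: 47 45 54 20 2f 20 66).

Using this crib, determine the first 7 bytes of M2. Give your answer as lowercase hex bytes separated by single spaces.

First, c1 ⊕ c2 = (M1 ⊕ K) ⊕ (M2 ⊕ K) = M1 ⊕ M2, so the key drops out. Then M2 = (M1 ⊕ M2) ⊕ M1 over the first 7 bytes.
byte 0: (a7 xor 55) xor 47 = f2 xor 47 = b5
byte 1: (3d xor f8) xor 45 = c5 xor 45 = 80
byte 2: (34 xor 50) xor 54 = 64 xor 54 = 30
byte 3: (86 xor 19) xor 20 = 9f xor 20 = bf
byte 4: (39 xor 85) xor 2f = bc xor 2f = 93
byte 5: (23 xor c2) xor 20 = e1 xor 20 = c1
byte 6: (b6 xor 68) xor 66 = de xor 66 = b8

b5 80 30 bf 93 c1 b8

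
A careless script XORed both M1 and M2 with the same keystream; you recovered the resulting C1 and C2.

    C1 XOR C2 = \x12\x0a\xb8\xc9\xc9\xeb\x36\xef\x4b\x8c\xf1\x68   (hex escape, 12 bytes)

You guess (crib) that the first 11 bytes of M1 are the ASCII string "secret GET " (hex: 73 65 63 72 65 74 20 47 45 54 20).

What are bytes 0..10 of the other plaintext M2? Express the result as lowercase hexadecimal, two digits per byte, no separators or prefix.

Since C1 ⊕ C2 = M1 ⊕ M2, XORing with the guessed M1 bytes yields the corresponding M2 bytes: M2 = (C1 ⊕ C2) ⊕ M1.
12 ⊕ 73 = 61
0a ⊕ 65 = 6f
b8 ⊕ 63 = db
c9 ⊕ 72 = bb
c9 ⊕ 65 = ac
eb ⊕ 74 = 9f
36 ⊕ 20 = 16
ef ⊕ 47 = a8
4b ⊕ 45 = 0e
8c ⊕ 54 = d8
f1 ⊕ 20 = d1

616fdbbbac9f16a80ed8d1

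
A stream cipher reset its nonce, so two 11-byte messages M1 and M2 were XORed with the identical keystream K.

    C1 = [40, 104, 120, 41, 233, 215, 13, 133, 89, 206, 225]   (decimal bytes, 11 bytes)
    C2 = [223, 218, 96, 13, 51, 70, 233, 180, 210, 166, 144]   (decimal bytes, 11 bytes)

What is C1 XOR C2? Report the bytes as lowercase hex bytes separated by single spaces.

C1 ⊕ C2 = (M1 ⊕ K) ⊕ (M2 ⊕ K) = M1 ⊕ M2 — the shared key cancels under XOR.
byte 0: 28 XOR df = f7
byte 1: 68 XOR da = b2
byte 2: 78 XOR 60 = 18
byte 3: 29 XOR 0d = 24
byte 4: e9 XOR 33 = da
byte 5: d7 XOR 46 = 91
byte 6: 0d XOR e9 = e4
byte 7: 85 XOR b4 = 31
byte 8: 59 XOR d2 = 8b
byte 9: ce XOR a6 = 68
byte 10: e1 XOR 90 = 71

f7 b2 18 24 da 91 e4 31 8b 68 71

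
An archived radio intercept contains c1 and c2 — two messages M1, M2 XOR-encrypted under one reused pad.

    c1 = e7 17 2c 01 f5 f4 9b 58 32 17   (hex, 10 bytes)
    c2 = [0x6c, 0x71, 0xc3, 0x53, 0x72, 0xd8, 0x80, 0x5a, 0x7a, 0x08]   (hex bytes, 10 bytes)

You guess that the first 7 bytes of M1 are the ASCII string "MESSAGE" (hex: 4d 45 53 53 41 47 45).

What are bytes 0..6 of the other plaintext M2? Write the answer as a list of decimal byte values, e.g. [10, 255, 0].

First, c1 ⊕ c2 = (M1 ⊕ K) ⊕ (M2 ⊕ K) = M1 ⊕ M2, so the key drops out. Then M2 = (M1 ⊕ M2) ⊕ M1 over the first 7 bytes.
byte 0: (e7 ^ 6c) ^ 4d = 8b ^ 4d = c6
byte 1: (17 ^ 71) ^ 45 = 66 ^ 45 = 23
byte 2: (2c ^ c3) ^ 53 = ef ^ 53 = bc
byte 3: (01 ^ 53) ^ 53 = 52 ^ 53 = 01
byte 4: (f5 ^ 72) ^ 41 = 87 ^ 41 = c6
byte 5: (f4 ^ d8) ^ 47 = 2c ^ 47 = 6b
byte 6: (9b ^ 80) ^ 45 = 1b ^ 45 = 5e

[198, 35, 188, 1, 198, 107, 94]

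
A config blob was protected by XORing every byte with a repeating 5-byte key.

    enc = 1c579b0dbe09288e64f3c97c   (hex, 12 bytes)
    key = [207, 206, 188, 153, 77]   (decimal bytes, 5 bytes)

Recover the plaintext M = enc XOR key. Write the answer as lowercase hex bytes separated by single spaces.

d3 99 27 94 f3 c6 e6 32 fd be 06 b2

The 5-byte key repeats, so the effective keystream is cf ce bc 99 4d cf ce bc 99 4d cf ce.
byte 0: 00011100 ^ 11001111 = 11010011
byte 1: 01010111 ^ 11001110 = 10011001
byte 2: 10011011 ^ 10111100 = 00100111
byte 3: 00001101 ^ 10011001 = 10010100
byte 4: 10111110 ^ 01001101 = 11110011
byte 5: 00001001 ^ 11001111 = 11000110
byte 6: 00101000 ^ 11001110 = 11100110
byte 7: 10001110 ^ 10111100 = 00110010
byte 8: 01100100 ^ 10011001 = 11111101
byte 9: 11110011 ^ 01001101 = 10111110
byte 10: 11001001 ^ 11001111 = 00000110
byte 11: 01111100 ^ 11001110 = 10110010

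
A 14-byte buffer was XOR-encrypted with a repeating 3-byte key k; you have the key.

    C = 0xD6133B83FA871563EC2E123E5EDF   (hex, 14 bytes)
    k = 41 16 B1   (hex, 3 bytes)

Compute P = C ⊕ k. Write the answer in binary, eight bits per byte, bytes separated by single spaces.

10010111 00000101 10001010 11000010 11101100 00110110 01010100 01110101 01011101 01101111 00000100 10001111 00011111 11001001

The 3-byte key repeats, so the effective keystream is 41 16 b1 41 16 b1 41 16 b1 41 16 b1 41 16.
byte 0: 11010110 ⊕ 01000001 = 10010111
byte 1: 00010011 ⊕ 00010110 = 00000101
byte 2: 00111011 ⊕ 10110001 = 10001010
byte 3: 10000011 ⊕ 01000001 = 11000010
byte 4: 11111010 ⊕ 00010110 = 11101100
byte 5: 10000111 ⊕ 10110001 = 00110110
byte 6: 00010101 ⊕ 01000001 = 01010100
byte 7: 01100011 ⊕ 00010110 = 01110101
byte 8: 11101100 ⊕ 10110001 = 01011101
byte 9: 00101110 ⊕ 01000001 = 01101111
byte 10: 00010010 ⊕ 00010110 = 00000100
byte 11: 00111110 ⊕ 10110001 = 10001111
byte 12: 01011110 ⊕ 01000001 = 00011111
byte 13: 11011111 ⊕ 00010110 = 11001001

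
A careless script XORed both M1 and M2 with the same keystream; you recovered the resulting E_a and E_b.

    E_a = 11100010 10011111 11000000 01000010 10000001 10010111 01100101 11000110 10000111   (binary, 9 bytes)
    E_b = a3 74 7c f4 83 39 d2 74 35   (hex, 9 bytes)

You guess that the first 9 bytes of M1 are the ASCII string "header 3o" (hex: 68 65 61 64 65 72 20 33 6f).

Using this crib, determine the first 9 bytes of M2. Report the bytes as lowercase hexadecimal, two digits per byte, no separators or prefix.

298eddd267dc9781dd

First, E_a ⊕ E_b = (M1 ⊕ K) ⊕ (M2 ⊕ K) = M1 ⊕ M2, so the key drops out. Then M2 = (M1 ⊕ M2) ⊕ M1 over the first 9 bytes.
byte 0: (e2 ⊕ a3) ⊕ 68 = 41 ⊕ 68 = 29
byte 1: (9f ⊕ 74) ⊕ 65 = eb ⊕ 65 = 8e
byte 2: (c0 ⊕ 7c) ⊕ 61 = bc ⊕ 61 = dd
byte 3: (42 ⊕ f4) ⊕ 64 = b6 ⊕ 64 = d2
byte 4: (81 ⊕ 83) ⊕ 65 = 02 ⊕ 65 = 67
byte 5: (97 ⊕ 39) ⊕ 72 = ae ⊕ 72 = dc
byte 6: (65 ⊕ d2) ⊕ 20 = b7 ⊕ 20 = 97
byte 7: (c6 ⊕ 74) ⊕ 33 = b2 ⊕ 33 = 81
byte 8: (87 ⊕ 35) ⊕ 6f = b2 ⊕ 6f = dd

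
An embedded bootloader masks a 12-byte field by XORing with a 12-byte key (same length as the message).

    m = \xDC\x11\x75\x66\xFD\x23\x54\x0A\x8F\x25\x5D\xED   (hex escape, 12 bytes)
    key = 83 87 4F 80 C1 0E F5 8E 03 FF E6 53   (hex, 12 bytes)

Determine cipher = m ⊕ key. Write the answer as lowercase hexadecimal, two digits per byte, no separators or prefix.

5f963ae63c2da1848cdabbbe

byte 0: 220 XOR 131 =  95
byte 1:  17 XOR 135 = 150
byte 2: 117 XOR  79 =  58
byte 3: 102 XOR 128 = 230
byte 4: 253 XOR 193 =  60
byte 5:  35 XOR  14 =  45
byte 6:  84 XOR 245 = 161
byte 7:  10 XOR 142 = 132
byte 8: 143 XOR   3 = 140
byte 9:  37 XOR 255 = 218
byte 10:  93 XOR 230 = 187
byte 11: 237 XOR  83 = 190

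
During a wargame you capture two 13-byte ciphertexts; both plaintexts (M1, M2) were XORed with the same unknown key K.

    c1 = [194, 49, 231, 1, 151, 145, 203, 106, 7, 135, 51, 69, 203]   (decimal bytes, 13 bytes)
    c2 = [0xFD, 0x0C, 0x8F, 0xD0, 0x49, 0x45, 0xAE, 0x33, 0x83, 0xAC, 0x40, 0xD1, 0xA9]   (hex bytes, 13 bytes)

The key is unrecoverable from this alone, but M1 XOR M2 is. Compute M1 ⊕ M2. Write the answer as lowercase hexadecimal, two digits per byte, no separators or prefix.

c1 ⊕ c2 = (M1 ⊕ K) ⊕ (M2 ⊕ K) = M1 ⊕ M2 — the shared key cancels under XOR.
c2 XOR fd = 3f
31 XOR 0c = 3d
e7 XOR 8f = 68
01 XOR d0 = d1
97 XOR 49 = de
91 XOR 45 = d4
cb XOR ae = 65
6a XOR 33 = 59
07 XOR 83 = 84
87 XOR ac = 2b
33 XOR 40 = 73
45 XOR d1 = 94
cb XOR a9 = 62

3f3d68d1ded46559842b739462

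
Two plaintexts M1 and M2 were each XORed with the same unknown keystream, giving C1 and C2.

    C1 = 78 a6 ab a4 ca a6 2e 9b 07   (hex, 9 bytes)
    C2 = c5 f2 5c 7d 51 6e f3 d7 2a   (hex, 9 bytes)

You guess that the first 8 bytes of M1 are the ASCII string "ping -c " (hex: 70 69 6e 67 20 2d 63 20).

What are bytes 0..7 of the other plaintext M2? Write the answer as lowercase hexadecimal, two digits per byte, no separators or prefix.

cd3d99bebbe5be6c

First, C1 ⊕ C2 = (M1 ⊕ K) ⊕ (M2 ⊕ K) = M1 ⊕ M2, so the key drops out. Then M2 = (M1 ⊕ M2) ⊕ M1 over the first 8 bytes.
byte 0: (78 xor c5) xor 70 = bd xor 70 = cd
byte 1: (a6 xor f2) xor 69 = 54 xor 69 = 3d
byte 2: (ab xor 5c) xor 6e = f7 xor 6e = 99
byte 3: (a4 xor 7d) xor 67 = d9 xor 67 = be
byte 4: (ca xor 51) xor 20 = 9b xor 20 = bb
byte 5: (a6 xor 6e) xor 2d = c8 xor 2d = e5
byte 6: (2e xor f3) xor 63 = dd xor 63 = be
byte 7: (9b xor d7) xor 20 = 4c xor 20 = 6c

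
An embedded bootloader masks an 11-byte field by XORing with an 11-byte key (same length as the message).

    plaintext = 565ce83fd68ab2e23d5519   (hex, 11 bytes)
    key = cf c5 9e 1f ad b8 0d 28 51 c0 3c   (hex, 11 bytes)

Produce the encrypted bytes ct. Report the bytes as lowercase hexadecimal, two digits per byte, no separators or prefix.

56 ⊕ cf = 99
5c ⊕ c5 = 99
e8 ⊕ 9e = 76
3f ⊕ 1f = 20
d6 ⊕ ad = 7b
8a ⊕ b8 = 32
b2 ⊕ 0d = bf
e2 ⊕ 28 = ca
3d ⊕ 51 = 6c
55 ⊕ c0 = 95
19 ⊕ 3c = 25

999976207b32bfca6c9525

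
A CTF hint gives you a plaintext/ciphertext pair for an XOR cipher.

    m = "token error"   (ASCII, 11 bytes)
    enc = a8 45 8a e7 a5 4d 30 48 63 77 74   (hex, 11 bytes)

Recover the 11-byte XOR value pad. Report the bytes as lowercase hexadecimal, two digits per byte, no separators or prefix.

Since enc = m ⊕ pad, XORing both sides with m gives pad = m ⊕ enc.
74 XOR a8 = dc
6f XOR 45 = 2a
6b XOR 8a = e1
65 XOR e7 = 82
6e XOR a5 = cb
20 XOR 4d = 6d
65 XOR 30 = 55
72 XOR 48 = 3a
72 XOR 63 = 11
6f XOR 77 = 18
72 XOR 74 = 06

dc2ae182cb6d553a111806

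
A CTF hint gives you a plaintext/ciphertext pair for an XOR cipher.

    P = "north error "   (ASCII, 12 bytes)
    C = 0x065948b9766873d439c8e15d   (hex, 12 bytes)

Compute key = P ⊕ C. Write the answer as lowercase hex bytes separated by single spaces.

Since C = P ⊕ key, XORing both sides with P gives key = P ⊕ C.
byte 0: 6e ^ 06 = 68
byte 1: 6f ^ 59 = 36
byte 2: 72 ^ 48 = 3a
byte 3: 74 ^ b9 = cd
byte 4: 68 ^ 76 = 1e
byte 5: 20 ^ 68 = 48
byte 6: 65 ^ 73 = 16
byte 7: 72 ^ d4 = a6
byte 8: 72 ^ 39 = 4b
byte 9: 6f ^ c8 = a7
byte 10: 72 ^ e1 = 93
byte 11: 20 ^ 5d = 7d

68 36 3a cd 1e 48 16 a6 4b a7 93 7d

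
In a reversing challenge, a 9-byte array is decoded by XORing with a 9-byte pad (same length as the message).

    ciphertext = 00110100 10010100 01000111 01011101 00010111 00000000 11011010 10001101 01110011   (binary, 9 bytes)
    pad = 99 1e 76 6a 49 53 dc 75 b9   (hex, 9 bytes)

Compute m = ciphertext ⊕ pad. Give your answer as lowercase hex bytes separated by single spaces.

ad 8a 31 37 5e 53 06 f8 ca

00110100 ⊕ 10011001 = 10101101
10010100 ⊕ 00011110 = 10001010
01000111 ⊕ 01110110 = 00110001
01011101 ⊕ 01101010 = 00110111
00010111 ⊕ 01001001 = 01011110
00000000 ⊕ 01010011 = 01010011
11011010 ⊕ 11011100 = 00000110
10001101 ⊕ 01110101 = 11111000
01110011 ⊕ 10111001 = 11001010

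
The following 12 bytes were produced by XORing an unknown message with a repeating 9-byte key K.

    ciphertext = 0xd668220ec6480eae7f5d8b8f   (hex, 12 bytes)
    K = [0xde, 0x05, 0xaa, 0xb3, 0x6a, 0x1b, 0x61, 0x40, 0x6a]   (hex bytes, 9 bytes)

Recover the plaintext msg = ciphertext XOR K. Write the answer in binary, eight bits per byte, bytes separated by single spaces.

00001000 01101101 10001000 10111101 10101100 01010011 01101111 11101110 00010101 10000011 10001110 00100101

The 9-byte key repeats, so the effective keystream is de 05 aa b3 6a 1b 61 40 6a de 05 aa.
byte 0: 214 xor 222 =   8
byte 1: 104 xor   5 = 109
byte 2:  34 xor 170 = 136
byte 3:  14 xor 179 = 189
byte 4: 198 xor 106 = 172
byte 5:  72 xor  27 =  83
byte 6:  14 xor  97 = 111
byte 7: 174 xor  64 = 238
byte 8: 127 xor 106 =  21
byte 9:  93 xor 222 = 131
byte 10: 139 xor   5 = 142
byte 11: 143 xor 170 =  37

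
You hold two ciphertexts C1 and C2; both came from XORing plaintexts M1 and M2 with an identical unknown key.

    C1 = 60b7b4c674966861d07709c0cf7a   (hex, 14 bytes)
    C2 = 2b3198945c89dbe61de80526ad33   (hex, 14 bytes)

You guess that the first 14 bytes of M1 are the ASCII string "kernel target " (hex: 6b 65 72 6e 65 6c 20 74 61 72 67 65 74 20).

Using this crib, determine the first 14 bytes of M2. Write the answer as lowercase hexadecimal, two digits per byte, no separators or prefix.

First, C1 ⊕ C2 = (M1 ⊕ K) ⊕ (M2 ⊕ K) = M1 ⊕ M2, so the key drops out. Then M2 = (M1 ⊕ M2) ⊕ M1 over the first 14 bytes.
byte 0: (60 XOR 2b) XOR 6b = 4b XOR 6b = 20
byte 1: (b7 XOR 31) XOR 65 = 86 XOR 65 = e3
byte 2: (b4 XOR 98) XOR 72 = 2c XOR 72 = 5e
byte 3: (c6 XOR 94) XOR 6e = 52 XOR 6e = 3c
byte 4: (74 XOR 5c) XOR 65 = 28 XOR 65 = 4d
byte 5: (96 XOR 89) XOR 6c = 1f XOR 6c = 73
byte 6: (68 XOR db) XOR 20 = b3 XOR 20 = 93
byte 7: (61 XOR e6) XOR 74 = 87 XOR 74 = f3
byte 8: (d0 XOR 1d) XOR 61 = cd XOR 61 = ac
byte 9: (77 XOR e8) XOR 72 = 9f XOR 72 = ed
byte 10: (09 XOR 05) XOR 67 = 0c XOR 67 = 6b
byte 11: (c0 XOR 26) XOR 65 = e6 XOR 65 = 83
byte 12: (cf XOR ad) XOR 74 = 62 XOR 74 = 16
byte 13: (7a XOR 33) XOR 20 = 49 XOR 20 = 69

20e35e3c4d7393f3aced6b831669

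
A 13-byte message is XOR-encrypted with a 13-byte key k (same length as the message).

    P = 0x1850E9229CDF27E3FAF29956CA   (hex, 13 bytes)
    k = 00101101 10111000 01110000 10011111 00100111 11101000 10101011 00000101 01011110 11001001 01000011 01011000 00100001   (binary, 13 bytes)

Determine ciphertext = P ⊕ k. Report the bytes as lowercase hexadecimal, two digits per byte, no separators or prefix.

35e899bdbb378ce6a43bda0eeb

byte 0: 18 ⊕ 2d = 35
byte 1: 50 ⊕ b8 = e8
byte 2: e9 ⊕ 70 = 99
byte 3: 22 ⊕ 9f = bd
byte 4: 9c ⊕ 27 = bb
byte 5: df ⊕ e8 = 37
byte 6: 27 ⊕ ab = 8c
byte 7: e3 ⊕ 05 = e6
byte 8: fa ⊕ 5e = a4
byte 9: f2 ⊕ c9 = 3b
byte 10: 99 ⊕ 43 = da
byte 11: 56 ⊕ 58 = 0e
byte 12: ca ⊕ 21 = eb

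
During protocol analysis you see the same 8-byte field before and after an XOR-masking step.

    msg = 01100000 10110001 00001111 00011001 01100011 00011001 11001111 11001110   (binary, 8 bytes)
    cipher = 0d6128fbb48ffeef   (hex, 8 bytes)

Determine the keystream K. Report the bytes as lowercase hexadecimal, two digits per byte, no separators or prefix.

6dd027e2d7963121

Since cipher = msg ⊕ K, XORing both sides with msg gives K = msg ⊕ cipher.
byte 0:  96 ⊕  13 = 109
byte 1: 177 ⊕  97 = 208
byte 2:  15 ⊕  40 =  39
byte 3:  25 ⊕ 251 = 226
byte 4:  99 ⊕ 180 = 215
byte 5:  25 ⊕ 143 = 150
byte 6: 207 ⊕ 254 =  49
byte 7: 206 ⊕ 239 =  33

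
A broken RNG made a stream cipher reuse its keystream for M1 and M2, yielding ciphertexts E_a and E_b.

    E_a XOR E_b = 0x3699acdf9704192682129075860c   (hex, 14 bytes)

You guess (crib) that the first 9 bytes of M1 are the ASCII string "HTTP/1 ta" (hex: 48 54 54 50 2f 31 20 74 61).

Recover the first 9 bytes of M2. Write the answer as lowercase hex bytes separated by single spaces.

7e cd f8 8f b8 35 39 52 e3

Since E_a ⊕ E_b = M1 ⊕ M2, XORing with the guessed M1 bytes yields the corresponding M2 bytes: M2 = (E_a ⊕ E_b) ⊕ M1.
byte 0: 36 XOR 48 = 7e
byte 1: 99 XOR 54 = cd
byte 2: ac XOR 54 = f8
byte 3: df XOR 50 = 8f
byte 4: 97 XOR 2f = b8
byte 5: 04 XOR 31 = 35
byte 6: 19 XOR 20 = 39
byte 7: 26 XOR 74 = 52
byte 8: 82 XOR 61 = e3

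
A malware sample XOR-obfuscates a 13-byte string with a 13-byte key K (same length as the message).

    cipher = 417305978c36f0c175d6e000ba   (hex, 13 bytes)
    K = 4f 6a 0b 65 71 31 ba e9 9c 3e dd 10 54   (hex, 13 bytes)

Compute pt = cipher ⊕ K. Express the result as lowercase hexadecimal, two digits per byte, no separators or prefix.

0e190ef2fd074a28e9e83d10ee

XOR is its own inverse, so applying the key byte-wise gives the result directly.
41 ⊕ 4f = 0e
73 ⊕ 6a = 19
05 ⊕ 0b = 0e
97 ⊕ 65 = f2
8c ⊕ 71 = fd
36 ⊕ 31 = 07
f0 ⊕ ba = 4a
c1 ⊕ e9 = 28
75 ⊕ 9c = e9
d6 ⊕ 3e = e8
e0 ⊕ dd = 3d
00 ⊕ 10 = 10
ba ⊕ 54 = ee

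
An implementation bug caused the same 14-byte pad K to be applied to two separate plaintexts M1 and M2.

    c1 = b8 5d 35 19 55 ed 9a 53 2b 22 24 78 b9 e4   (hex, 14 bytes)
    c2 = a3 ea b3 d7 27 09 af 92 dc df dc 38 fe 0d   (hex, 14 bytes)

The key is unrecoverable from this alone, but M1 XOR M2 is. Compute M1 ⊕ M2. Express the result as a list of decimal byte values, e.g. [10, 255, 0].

c1 ⊕ c2 = (M1 ⊕ K) ⊕ (M2 ⊕ K) = M1 ⊕ M2 — the shared key cancels under XOR.
b8 ^ a3 = 1b
5d ^ ea = b7
35 ^ b3 = 86
19 ^ d7 = ce
55 ^ 27 = 72
ed ^ 09 = e4
9a ^ af = 35
53 ^ 92 = c1
2b ^ dc = f7
22 ^ df = fd
24 ^ dc = f8
78 ^ 38 = 40
b9 ^ fe = 47
e4 ^ 0d = e9

[27, 183, 134, 206, 114, 228, 53, 193, 247, 253, 248, 64, 71, 233]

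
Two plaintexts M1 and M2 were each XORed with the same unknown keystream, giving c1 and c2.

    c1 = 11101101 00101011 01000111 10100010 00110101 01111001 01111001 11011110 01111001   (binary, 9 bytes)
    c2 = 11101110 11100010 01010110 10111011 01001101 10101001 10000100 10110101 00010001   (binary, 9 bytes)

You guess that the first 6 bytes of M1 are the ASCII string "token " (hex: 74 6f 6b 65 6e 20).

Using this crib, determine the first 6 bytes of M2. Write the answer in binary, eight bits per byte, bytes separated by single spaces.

First, c1 ⊕ c2 = (M1 ⊕ K) ⊕ (M2 ⊕ K) = M1 ⊕ M2, so the key drops out. Then M2 = (M1 ⊕ M2) ⊕ M1 over the first 6 bytes.
byte 0: (ed ^ ee) ^ 74 = 03 ^ 74 = 77
byte 1: (2b ^ e2) ^ 6f = c9 ^ 6f = a6
byte 2: (47 ^ 56) ^ 6b = 11 ^ 6b = 7a
byte 3: (a2 ^ bb) ^ 65 = 19 ^ 65 = 7c
byte 4: (35 ^ 4d) ^ 6e = 78 ^ 6e = 16
byte 5: (79 ^ a9) ^ 20 = d0 ^ 20 = f0

01110111 10100110 01111010 01111100 00010110 11110000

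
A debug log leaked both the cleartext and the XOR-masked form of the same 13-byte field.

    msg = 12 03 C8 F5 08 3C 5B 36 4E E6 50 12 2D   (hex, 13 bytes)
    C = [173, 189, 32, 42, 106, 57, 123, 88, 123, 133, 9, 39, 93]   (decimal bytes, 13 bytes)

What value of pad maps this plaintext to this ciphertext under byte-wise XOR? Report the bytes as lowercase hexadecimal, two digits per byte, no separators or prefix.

bfbee8df6205206e3563593570

Since C = msg ⊕ pad, XORing both sides with msg gives pad = msg ⊕ C.
12 ⊕ ad = bf
03 ⊕ bd = be
c8 ⊕ 20 = e8
f5 ⊕ 2a = df
08 ⊕ 6a = 62
3c ⊕ 39 = 05
5b ⊕ 7b = 20
36 ⊕ 58 = 6e
4e ⊕ 7b = 35
e6 ⊕ 85 = 63
50 ⊕ 09 = 59
12 ⊕ 27 = 35
2d ⊕ 5d = 70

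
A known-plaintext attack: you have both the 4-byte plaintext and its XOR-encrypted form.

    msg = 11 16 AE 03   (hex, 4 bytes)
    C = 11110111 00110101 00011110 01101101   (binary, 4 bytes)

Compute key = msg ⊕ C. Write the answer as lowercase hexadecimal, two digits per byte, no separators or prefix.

Since C = msg ⊕ key, XORing both sides with msg gives key = msg ⊕ C.
byte 0: 11 ^ f7 = e6
byte 1: 16 ^ 35 = 23
byte 2: ae ^ 1e = b0
byte 3: 03 ^ 6d = 6e

e623b06e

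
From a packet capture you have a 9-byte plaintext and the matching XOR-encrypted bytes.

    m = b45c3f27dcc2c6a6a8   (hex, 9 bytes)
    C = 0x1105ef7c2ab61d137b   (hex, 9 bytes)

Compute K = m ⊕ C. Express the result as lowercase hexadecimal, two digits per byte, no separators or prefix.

Since C = m ⊕ K, XORing both sides with m gives K = m ⊕ C.
b4 XOR 11 = a5
5c XOR 05 = 59
3f XOR ef = d0
27 XOR 7c = 5b
dc XOR 2a = f6
c2 XOR b6 = 74
c6 XOR 1d = db
a6 XOR 13 = b5
a8 XOR 7b = d3

a559d05bf674dbb5d3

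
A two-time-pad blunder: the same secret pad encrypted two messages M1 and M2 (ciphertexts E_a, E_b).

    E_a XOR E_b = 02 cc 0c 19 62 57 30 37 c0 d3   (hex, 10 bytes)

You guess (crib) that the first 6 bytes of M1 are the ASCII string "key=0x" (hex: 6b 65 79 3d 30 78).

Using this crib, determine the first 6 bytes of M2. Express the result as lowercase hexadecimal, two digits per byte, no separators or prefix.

Since E_a ⊕ E_b = M1 ⊕ M2, XORing with the guessed M1 bytes yields the corresponding M2 bytes: M2 = (E_a ⊕ E_b) ⊕ M1.
02 ^ 6b = 69
cc ^ 65 = a9
0c ^ 79 = 75
19 ^ 3d = 24
62 ^ 30 = 52
57 ^ 78 = 2f

69a97524522f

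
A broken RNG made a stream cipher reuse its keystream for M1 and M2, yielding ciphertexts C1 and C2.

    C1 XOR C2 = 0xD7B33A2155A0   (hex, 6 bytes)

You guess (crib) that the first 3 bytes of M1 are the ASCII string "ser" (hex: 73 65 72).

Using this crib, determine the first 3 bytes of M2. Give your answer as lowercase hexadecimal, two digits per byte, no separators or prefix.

a4d648

Since C1 ⊕ C2 = M1 ⊕ M2, XORing with the guessed M1 bytes yields the corresponding M2 bytes: M2 = (C1 ⊕ C2) ⊕ M1.
byte 0: d7 ⊕ 73 = a4
byte 1: b3 ⊕ 65 = d6
byte 2: 3a ⊕ 72 = 48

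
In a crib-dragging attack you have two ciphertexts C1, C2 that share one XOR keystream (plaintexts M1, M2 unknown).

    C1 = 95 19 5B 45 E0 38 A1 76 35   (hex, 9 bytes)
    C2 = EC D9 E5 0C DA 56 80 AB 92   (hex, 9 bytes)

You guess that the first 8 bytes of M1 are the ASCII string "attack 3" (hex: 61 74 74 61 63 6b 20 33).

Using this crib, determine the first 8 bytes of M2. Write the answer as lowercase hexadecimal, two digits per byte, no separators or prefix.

First, C1 ⊕ C2 = (M1 ⊕ K) ⊕ (M2 ⊕ K) = M1 ⊕ M2, so the key drops out. Then M2 = (M1 ⊕ M2) ⊕ M1 over the first 8 bytes.
byte 0: (95 xor ec) xor 61 = 79 xor 61 = 18
byte 1: (19 xor d9) xor 74 = c0 xor 74 = b4
byte 2: (5b xor e5) xor 74 = be xor 74 = ca
byte 3: (45 xor 0c) xor 61 = 49 xor 61 = 28
byte 4: (e0 xor da) xor 63 = 3a xor 63 = 59
byte 5: (38 xor 56) xor 6b = 6e xor 6b = 05
byte 6: (a1 xor 80) xor 20 = 21 xor 20 = 01
byte 7: (76 xor ab) xor 33 = dd xor 33 = ee

18b4ca28590501ee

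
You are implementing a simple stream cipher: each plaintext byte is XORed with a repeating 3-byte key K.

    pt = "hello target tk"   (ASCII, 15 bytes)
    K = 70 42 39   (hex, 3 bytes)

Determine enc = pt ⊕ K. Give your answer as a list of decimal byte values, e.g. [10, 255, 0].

[24, 39, 85, 28, 45, 25, 4, 35, 75, 23, 39, 77, 80, 54, 82]

The 3-byte key repeats, so the effective keystream is 70 42 39 70 42 39 70 42 39 70 42 39 70 42 39.
byte 0: 68 ^ 70 = 18
byte 1: 65 ^ 42 = 27
byte 2: 6c ^ 39 = 55
byte 3: 6c ^ 70 = 1c
byte 4: 6f ^ 42 = 2d
byte 5: 20 ^ 39 = 19
byte 6: 74 ^ 70 = 04
byte 7: 61 ^ 42 = 23
byte 8: 72 ^ 39 = 4b
byte 9: 67 ^ 70 = 17
byte 10: 65 ^ 42 = 27
byte 11: 74 ^ 39 = 4d
byte 12: 20 ^ 70 = 50
byte 13: 74 ^ 42 = 36
byte 14: 6b ^ 39 = 52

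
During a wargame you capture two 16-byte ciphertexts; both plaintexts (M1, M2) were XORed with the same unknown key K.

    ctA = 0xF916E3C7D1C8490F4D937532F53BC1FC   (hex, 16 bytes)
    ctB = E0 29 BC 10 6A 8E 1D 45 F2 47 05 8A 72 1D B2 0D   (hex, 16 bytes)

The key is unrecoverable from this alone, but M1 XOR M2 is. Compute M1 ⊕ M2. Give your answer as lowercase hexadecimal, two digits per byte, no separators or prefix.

ctA ⊕ ctB = (M1 ⊕ K) ⊕ (M2 ⊕ K) = M1 ⊕ M2 — the shared key cancels under XOR.
byte 0: 11111001 xor 11100000 = 00011001
byte 1: 00010110 xor 00101001 = 00111111
byte 2: 11100011 xor 10111100 = 01011111
byte 3: 11000111 xor 00010000 = 11010111
byte 4: 11010001 xor 01101010 = 10111011
byte 5: 11001000 xor 10001110 = 01000110
byte 6: 01001001 xor 00011101 = 01010100
byte 7: 00001111 xor 01000101 = 01001010
byte 8: 01001101 xor 11110010 = 10111111
byte 9: 10010011 xor 01000111 = 11010100
byte 10: 01110101 xor 00000101 = 01110000
byte 11: 00110010 xor 10001010 = 10111000
byte 12: 11110101 xor 01110010 = 10000111
byte 13: 00111011 xor 00011101 = 00100110
byte 14: 11000001 xor 10110010 = 01110011
byte 15: 11111100 xor 00001101 = 11110001

193f5fd7bb46544abfd470b8872673f1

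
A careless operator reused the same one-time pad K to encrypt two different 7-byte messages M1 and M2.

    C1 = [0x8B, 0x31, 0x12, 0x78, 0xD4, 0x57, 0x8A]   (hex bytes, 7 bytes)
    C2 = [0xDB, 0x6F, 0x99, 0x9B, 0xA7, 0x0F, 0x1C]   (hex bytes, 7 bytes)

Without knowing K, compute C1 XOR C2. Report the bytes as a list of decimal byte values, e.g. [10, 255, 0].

[80, 94, 139, 227, 115, 88, 150]

C1 ⊕ C2 = (M1 ⊕ K) ⊕ (M2 ⊕ K) = M1 ⊕ M2 — the shared key cancels under XOR.
139 ⊕ 219 =  80
 49 ⊕ 111 =  94
 18 ⊕ 153 = 139
120 ⊕ 155 = 227
212 ⊕ 167 = 115
 87 ⊕  15 =  88
138 ⊕  28 = 150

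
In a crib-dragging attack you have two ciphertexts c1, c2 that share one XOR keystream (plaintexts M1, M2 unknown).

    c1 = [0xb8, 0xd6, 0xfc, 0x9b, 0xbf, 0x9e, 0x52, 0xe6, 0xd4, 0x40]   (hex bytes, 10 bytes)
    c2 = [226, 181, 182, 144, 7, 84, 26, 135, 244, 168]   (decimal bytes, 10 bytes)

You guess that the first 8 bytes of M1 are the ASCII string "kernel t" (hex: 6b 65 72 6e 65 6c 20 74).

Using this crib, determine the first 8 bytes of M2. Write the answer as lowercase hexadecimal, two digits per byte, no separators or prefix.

31063865dda66815

First, c1 ⊕ c2 = (M1 ⊕ K) ⊕ (M2 ⊕ K) = M1 ⊕ M2, so the key drops out. Then M2 = (M1 ⊕ M2) ⊕ M1 over the first 8 bytes.
byte 0: (b8 ⊕ e2) ⊕ 6b = 5a ⊕ 6b = 31
byte 1: (d6 ⊕ b5) ⊕ 65 = 63 ⊕ 65 = 06
byte 2: (fc ⊕ b6) ⊕ 72 = 4a ⊕ 72 = 38
byte 3: (9b ⊕ 90) ⊕ 6e = 0b ⊕ 6e = 65
byte 4: (bf ⊕ 07) ⊕ 65 = b8 ⊕ 65 = dd
byte 5: (9e ⊕ 54) ⊕ 6c = ca ⊕ 6c = a6
byte 6: (52 ⊕ 1a) ⊕ 20 = 48 ⊕ 20 = 68
byte 7: (e6 ⊕ 87) ⊕ 74 = 61 ⊕ 74 = 15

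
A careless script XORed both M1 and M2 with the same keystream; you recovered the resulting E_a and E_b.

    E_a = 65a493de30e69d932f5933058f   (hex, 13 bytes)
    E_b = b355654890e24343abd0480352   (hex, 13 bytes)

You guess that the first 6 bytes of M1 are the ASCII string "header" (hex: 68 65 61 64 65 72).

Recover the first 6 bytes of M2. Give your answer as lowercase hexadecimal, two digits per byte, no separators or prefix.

be9497f2c576

First, E_a ⊕ E_b = (M1 ⊕ K) ⊕ (M2 ⊕ K) = M1 ⊕ M2, so the key drops out. Then M2 = (M1 ⊕ M2) ⊕ M1 over the first 6 bytes.
byte 0: (65 xor b3) xor 68 = d6 xor 68 = be
byte 1: (a4 xor 55) xor 65 = f1 xor 65 = 94
byte 2: (93 xor 65) xor 61 = f6 xor 61 = 97
byte 3: (de xor 48) xor 64 = 96 xor 64 = f2
byte 4: (30 xor 90) xor 65 = a0 xor 65 = c5
byte 5: (e6 xor e2) xor 72 = 04 xor 72 = 76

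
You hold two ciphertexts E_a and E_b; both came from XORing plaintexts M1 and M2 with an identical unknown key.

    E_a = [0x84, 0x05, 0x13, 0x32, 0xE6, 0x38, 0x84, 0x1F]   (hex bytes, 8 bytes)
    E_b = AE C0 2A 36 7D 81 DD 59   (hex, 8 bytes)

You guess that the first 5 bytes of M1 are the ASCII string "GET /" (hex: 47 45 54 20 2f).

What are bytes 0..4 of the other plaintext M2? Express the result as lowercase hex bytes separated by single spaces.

6d 80 6d 24 b4

First, E_a ⊕ E_b = (M1 ⊕ K) ⊕ (M2 ⊕ K) = M1 ⊕ M2, so the key drops out. Then M2 = (M1 ⊕ M2) ⊕ M1 over the first 5 bytes.
byte 0: (84 XOR ae) XOR 47 = 2a XOR 47 = 6d
byte 1: (05 XOR c0) XOR 45 = c5 XOR 45 = 80
byte 2: (13 XOR 2a) XOR 54 = 39 XOR 54 = 6d
byte 3: (32 XOR 36) XOR 20 = 04 XOR 20 = 24
byte 4: (e6 XOR 7d) XOR 2f = 9b XOR 2f = b4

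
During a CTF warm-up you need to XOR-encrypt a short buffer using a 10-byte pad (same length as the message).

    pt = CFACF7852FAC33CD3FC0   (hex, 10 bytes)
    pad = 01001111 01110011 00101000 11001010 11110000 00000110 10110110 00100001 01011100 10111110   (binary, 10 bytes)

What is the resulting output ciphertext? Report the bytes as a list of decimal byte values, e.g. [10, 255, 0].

byte 0: cf ⊕ 4f = 80
byte 1: ac ⊕ 73 = df
byte 2: f7 ⊕ 28 = df
byte 3: 85 ⊕ ca = 4f
byte 4: 2f ⊕ f0 = df
byte 5: ac ⊕ 06 = aa
byte 6: 33 ⊕ b6 = 85
byte 7: cd ⊕ 21 = ec
byte 8: 3f ⊕ 5c = 63
byte 9: c0 ⊕ be = 7e

[128, 223, 223, 79, 223, 170, 133, 236, 99, 126]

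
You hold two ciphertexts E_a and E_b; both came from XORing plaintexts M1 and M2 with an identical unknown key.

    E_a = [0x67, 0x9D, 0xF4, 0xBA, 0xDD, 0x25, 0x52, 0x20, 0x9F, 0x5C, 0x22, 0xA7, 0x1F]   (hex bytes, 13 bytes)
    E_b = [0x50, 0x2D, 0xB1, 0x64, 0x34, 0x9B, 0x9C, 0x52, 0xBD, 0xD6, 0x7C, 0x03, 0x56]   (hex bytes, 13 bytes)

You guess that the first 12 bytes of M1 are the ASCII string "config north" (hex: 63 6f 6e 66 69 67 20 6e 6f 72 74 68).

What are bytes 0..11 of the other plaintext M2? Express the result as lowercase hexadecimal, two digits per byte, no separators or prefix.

First, E_a ⊕ E_b = (M1 ⊕ K) ⊕ (M2 ⊕ K) = M1 ⊕ M2, so the key drops out. Then M2 = (M1 ⊕ M2) ⊕ M1 over the first 12 bytes.
byte 0: (67 ^ 50) ^ 63 = 37 ^ 63 = 54
byte 1: (9d ^ 2d) ^ 6f = b0 ^ 6f = df
byte 2: (f4 ^ b1) ^ 6e = 45 ^ 6e = 2b
byte 3: (ba ^ 64) ^ 66 = de ^ 66 = b8
byte 4: (dd ^ 34) ^ 69 = e9 ^ 69 = 80
byte 5: (25 ^ 9b) ^ 67 = be ^ 67 = d9
byte 6: (52 ^ 9c) ^ 20 = ce ^ 20 = ee
byte 7: (20 ^ 52) ^ 6e = 72 ^ 6e = 1c
byte 8: (9f ^ bd) ^ 6f = 22 ^ 6f = 4d
byte 9: (5c ^ d6) ^ 72 = 8a ^ 72 = f8
byte 10: (22 ^ 7c) ^ 74 = 5e ^ 74 = 2a
byte 11: (a7 ^ 03) ^ 68 = a4 ^ 68 = cc

54df2bb880d9ee1c4df82acc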